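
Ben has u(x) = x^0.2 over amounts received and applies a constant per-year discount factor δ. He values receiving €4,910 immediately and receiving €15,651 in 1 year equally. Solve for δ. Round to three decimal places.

δ ≈ 0.793

Indifference means u(4910) = δ · u(15651), so δ = u(4910)/u(15651).
With u(x) = x^0.2: δ = 4910^0.2/15651^0.2 = (4910/15651)^0.2 = 0.79306.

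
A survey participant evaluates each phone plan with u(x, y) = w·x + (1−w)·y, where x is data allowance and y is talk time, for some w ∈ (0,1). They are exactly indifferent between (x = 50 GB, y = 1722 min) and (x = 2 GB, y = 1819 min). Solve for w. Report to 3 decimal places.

Indifference: w·50 + (1−w)·1722 = w·2 + (1−w)·1819.
Rearranging, 48·w − 97·(1−w) = 0.
The marginal rate of substitution is 97/48, so w = 97/(48+97) = 0.669.

w = 0.669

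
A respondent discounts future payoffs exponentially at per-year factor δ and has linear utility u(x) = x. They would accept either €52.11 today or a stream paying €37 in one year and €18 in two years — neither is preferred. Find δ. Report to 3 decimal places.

δ ≈ 0.960

The stream is worth 37δ + 18δ² today, so 37δ + 18δ² = 52.11.
Rearranged: 18δ² + 37δ − 52.11 = 0.
By the quadratic formula (taking the positive root), δ = (−37 + √5120.92) / 36 ≈ 0.960.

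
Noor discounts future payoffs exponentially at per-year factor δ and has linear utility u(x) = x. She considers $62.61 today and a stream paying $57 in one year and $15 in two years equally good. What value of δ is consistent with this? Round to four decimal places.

δ ≈ 0.8900

Present value of the stream is 57·δ + 15·δ². Indifference gives 57δ + 15δ² = 62.61.
Rearranged: 15δ² + 57δ − 62.61 = 0.
The positive root is δ = [−57 + √(57² + 4·15·62.61)] / (2·15) = (−57 + 83.699)/30 ≈ 0.8900.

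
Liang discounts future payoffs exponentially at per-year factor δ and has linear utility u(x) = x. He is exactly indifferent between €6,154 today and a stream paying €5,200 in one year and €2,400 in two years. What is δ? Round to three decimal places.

δ ≈ 0.850

Present value of the stream is 5200·δ + 2400·δ². Indifference gives 5200δ + 2400δ² = 6154.
That is, 2400δ² + 5200δ − 6154 = 0, a quadratic in δ.
δ = (−5200 + √(5200² + 4·2400·6154)) / (2·2400) = (−5200 + √86118400.00) / 4800 ≈ 0.850.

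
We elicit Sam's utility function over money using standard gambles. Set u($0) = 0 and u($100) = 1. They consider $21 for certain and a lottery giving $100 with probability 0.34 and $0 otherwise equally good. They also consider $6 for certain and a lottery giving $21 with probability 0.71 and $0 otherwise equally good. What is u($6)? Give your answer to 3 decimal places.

0.241

First, u($21) = 0.34·u($100) + 0.66·u($0) = 0.34.
Chaining: u($6) = 0.71·0.34 + 0.29·0.00 = 0.2414.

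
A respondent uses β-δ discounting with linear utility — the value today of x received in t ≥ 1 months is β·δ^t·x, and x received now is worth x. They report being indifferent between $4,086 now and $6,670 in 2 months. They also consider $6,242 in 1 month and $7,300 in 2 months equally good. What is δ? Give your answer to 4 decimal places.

δ ≈ 0.8551

Both payoffs in the second observation are in the future, so β drops out: δ^1·6242 = δ^2·7300 ⇒ δ = 6242/7300 = 0.85507.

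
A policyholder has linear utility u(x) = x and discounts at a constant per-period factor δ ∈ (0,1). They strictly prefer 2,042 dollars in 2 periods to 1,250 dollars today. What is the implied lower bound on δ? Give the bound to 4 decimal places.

The preference means 1250 < δ^2·2042.
Dividing by 2042: δ^2 > 0.61214. Both sides are positive, so the square root keeps the direction.
δ > (1250/2042)^(1/2) ≈ 0.7824.

δ > 0.7824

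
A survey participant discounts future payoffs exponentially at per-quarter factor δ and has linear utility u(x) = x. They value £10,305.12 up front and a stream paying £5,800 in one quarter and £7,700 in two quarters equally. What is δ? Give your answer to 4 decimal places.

Equating present values: 10305.12 = 5800δ + 7700δ².
Rearranged: 7700δ² + 5800δ − 10305.12 = 0.
The positive root is δ = [−5800 + √(5800² + 4·7700·10305.12)] / (2·7700) = (−5800 + 18736.000)/15400 ≈ 0.8400.

δ ≈ 0.8400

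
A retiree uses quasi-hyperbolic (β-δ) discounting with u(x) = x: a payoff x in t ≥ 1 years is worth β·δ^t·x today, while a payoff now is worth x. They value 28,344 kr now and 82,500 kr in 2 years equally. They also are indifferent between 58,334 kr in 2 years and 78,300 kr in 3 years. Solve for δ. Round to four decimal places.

δ ≈ 0.7450

From the later pair, β·δ^2·58334 = β·δ^3·78300; dividing through, δ = 58334/78300 = 0.74501.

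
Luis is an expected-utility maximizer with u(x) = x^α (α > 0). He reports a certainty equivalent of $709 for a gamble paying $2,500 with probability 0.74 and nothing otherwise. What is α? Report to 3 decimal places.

Since u(0) = 0, the lottery's EU is 0.74·2500^α.
Equating: 709^α = 0.74·2500^α, i.e. 0.2836^α = 0.74.
Take logs: α = ln 0.74 / ln(709/2500) ≈ 0.23894.

α ≈ 0.239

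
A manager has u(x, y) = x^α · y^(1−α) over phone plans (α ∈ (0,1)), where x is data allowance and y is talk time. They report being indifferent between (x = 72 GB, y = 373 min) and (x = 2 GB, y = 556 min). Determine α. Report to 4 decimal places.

Indifference: 72^α · 373^(1−α) = 2^α · 556^(1−α).
(72/2)^α = (556/373)^(1−α); take logs: α·ln(72/2) = (1−α)·ln(556/373), i.e. α·3.5835189 = (1−α)·0.3991899.
So α/(1−α) = (0.3991899)/(3.5835189) = 0.1113961, and α = 0.1113961/1.1113961 ≈ 0.1002.

α ≈ 0.1002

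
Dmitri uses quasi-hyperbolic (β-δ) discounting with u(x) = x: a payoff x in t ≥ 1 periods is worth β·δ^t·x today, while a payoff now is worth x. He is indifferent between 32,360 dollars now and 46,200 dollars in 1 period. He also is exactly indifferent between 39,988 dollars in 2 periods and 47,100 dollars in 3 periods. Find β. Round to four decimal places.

β ≈ 0.8250

The second indifference involves only future payoffs, so β cancels: β·δ^2·39988 = β·δ^3·47100, giving δ = 39988/47100 = 0.84900.
The first indifference: 32360 = β·δ·46200, so β = 32360/(δ·46200) = 32360/(0.84900·46200) ≈ 0.8250.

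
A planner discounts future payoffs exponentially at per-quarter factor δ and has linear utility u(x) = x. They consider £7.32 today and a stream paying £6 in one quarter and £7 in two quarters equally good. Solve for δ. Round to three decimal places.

δ ≈ 0.680

Equating present values: 7.32 = 6δ + 7δ².
So 7δ² + 6δ − 7.32 = 0.
By the quadratic formula (taking the positive root), δ = (−6 + √240.96) / 14 ≈ 0.680.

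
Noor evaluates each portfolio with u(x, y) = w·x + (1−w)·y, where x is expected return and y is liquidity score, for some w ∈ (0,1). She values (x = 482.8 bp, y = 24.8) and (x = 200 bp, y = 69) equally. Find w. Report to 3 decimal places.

w = 0.135

u(482.8,24.8) = u(200,69) means w·482.8 + (1−w)·24.8 = w·200 + (1−w)·69.
Rearranging, 282.8·w − 44.2·(1−w) = 0.
The marginal rate of substitution is 44.2/282.8, so w = 44.2/(282.8+44.2) = 0.135.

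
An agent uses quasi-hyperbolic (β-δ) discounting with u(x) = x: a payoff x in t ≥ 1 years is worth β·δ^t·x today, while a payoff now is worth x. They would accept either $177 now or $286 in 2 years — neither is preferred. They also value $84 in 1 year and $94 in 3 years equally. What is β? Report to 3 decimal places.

β ≈ 0.693

From the later pair, β·δ^1·84 = β·δ^3·94; dividing through, δ^2 = 84/94 = 0.89362, so δ = 0.94531.
Substituting δ into 177 = β·δ^2·286: β = 177/(255.574) ≈ 0.693.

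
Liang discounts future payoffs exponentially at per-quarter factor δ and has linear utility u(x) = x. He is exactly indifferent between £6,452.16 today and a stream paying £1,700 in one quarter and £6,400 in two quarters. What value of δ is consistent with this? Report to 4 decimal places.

δ ≈ 0.8800

Equating present values: 6452.16 = 1700δ + 6400δ².
That is, 6400δ² + 1700δ − 6452.16 = 0, a quadratic in δ.
The positive root is δ = [−1700 + √(1700² + 4·6400·6452.16)] / (2·6400) = (−1700 + 12964.000)/12800 ≈ 0.8800.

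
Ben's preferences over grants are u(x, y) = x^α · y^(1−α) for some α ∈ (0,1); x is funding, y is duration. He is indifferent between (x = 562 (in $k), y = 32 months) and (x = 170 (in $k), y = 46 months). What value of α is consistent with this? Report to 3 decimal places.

α ≈ 0.233

The Cobb–Douglas utilities coincide, so 562^α·32^(1−α) = 170^α·46^(1−α).
Taking logs: α·ln 562 + (1−α)·ln 32 = α·ln 170 + (1−α)·ln 46, i.e. α·1.195703 = (1−α)·0.362905.
So α/(1−α) = (0.362905)/(1.195703) = 0.303508, and α = 0.303508/1.303508 ≈ 0.233.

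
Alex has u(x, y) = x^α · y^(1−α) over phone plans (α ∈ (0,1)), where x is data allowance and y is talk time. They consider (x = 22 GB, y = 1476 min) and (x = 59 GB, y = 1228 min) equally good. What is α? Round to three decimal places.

α ≈ 0.157

The Cobb–Douglas utilities coincide, so 22^α·1476^(1−α) = 59^α·1228^(1−α).
(22/59)^α = (1228/1476)^(1−α); take logs: α·ln(22/59) = (1−α)·ln(1228/1476), i.e. α·-0.986495 = (1−α)·-0.183949.
So α/(1−α) = (-0.183949)/(-0.986495) = 0.186467, and α = 0.186467/1.186467 ≈ 0.157.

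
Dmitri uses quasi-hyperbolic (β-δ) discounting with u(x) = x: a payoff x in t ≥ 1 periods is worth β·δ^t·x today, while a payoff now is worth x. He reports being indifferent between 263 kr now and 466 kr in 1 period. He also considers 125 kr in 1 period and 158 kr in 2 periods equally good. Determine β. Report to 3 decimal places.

β ≈ 0.713

From the later pair, β·δ^1·125 = β·δ^2·158; dividing through, δ = 125/158 = 0.79114.
The first indifference: 263 = β·δ·466, so β = 263/(δ·466) = 263/(0.79114·466) ≈ 0.713.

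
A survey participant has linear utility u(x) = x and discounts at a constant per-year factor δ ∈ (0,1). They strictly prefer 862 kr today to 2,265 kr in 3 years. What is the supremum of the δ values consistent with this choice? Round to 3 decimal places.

δ < 0.725

Under u(x) = x this choice says 862 > δ^3·2265.
Dividing by 2265: δ^3 < 0.38057. Both sides are positive, so the cube root keeps the direction.
δ < (862/2265)^(1/3) ≈ 0.725.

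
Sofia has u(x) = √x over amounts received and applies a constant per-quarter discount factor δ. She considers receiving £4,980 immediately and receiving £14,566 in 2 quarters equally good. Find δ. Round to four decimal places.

Equating discounted utilities: u(4980) = δ^2·u(14566) ⇒ δ^2 = u(4980)/u(14566).
With u(x) = √x: δ^2 = √4980/√14566 = √(4980/14566) = 0.58472.
Hence δ = (0.58472)^(1/2) = 0.764667.

δ ≈ 0.7647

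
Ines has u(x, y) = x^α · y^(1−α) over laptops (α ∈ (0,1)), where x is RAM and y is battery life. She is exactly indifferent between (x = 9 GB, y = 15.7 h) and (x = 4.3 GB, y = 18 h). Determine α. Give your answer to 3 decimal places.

α ≈ 0.156

Set the two utilities equal: 9^α·15.7^(1−α) = 4.3^α·18^(1−α).
(9/4.3)^α = (18/15.7)^(1−α); take logs: α·ln(9/4.3) = (1−α)·ln(18/15.7), i.e. α·0.738610 = (1−α)·0.136711.
With A = 0.738610 and B = 0.136711: α·A = (1−α)·B, so α = B/(A+B) = 0.136711/0.875321 ≈ 0.156.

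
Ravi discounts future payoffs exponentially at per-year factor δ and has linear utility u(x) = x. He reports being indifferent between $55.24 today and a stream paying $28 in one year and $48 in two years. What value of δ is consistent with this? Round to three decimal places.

δ ≈ 0.820

Equating present values: 55.24 = 28δ + 48δ².
Rearranged: 48δ² + 28δ − 55.24 = 0.
δ = (−28 + √(28² + 4·48·55.24)) / (2·48) = (−28 + √11390.08) / 96 ≈ 0.820.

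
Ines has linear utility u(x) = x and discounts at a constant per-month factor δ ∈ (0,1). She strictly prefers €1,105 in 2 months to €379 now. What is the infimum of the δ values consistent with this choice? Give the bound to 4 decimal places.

Under u(x) = x this choice says 379 < δ^2·1105.
Hence δ^2 > 379/1105 = 0.34299, and x ↦ x^(1/2) is increasing on (0,∞).
δ > 0.34299^(1/2) = 0.5857.

δ > 0.5857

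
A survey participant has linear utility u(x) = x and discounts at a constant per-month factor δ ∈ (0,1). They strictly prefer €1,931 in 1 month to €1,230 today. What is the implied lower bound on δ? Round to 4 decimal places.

δ > 0.6370

Under u(x) = x this choice says 1230 < δ·1931.
So δ > 1230/1931 = 0.63698.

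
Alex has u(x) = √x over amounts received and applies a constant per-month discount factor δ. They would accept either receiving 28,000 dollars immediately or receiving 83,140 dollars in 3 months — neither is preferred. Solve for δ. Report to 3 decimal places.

Equating discounted utilities: u(28000) = δ^3·u(83140) ⇒ δ^3 = u(28000)/u(83140).
Since u(x) = √x, δ^3 = √(28000/83140) = 0.58033.
So δ = 0.58033^(1/3) ≈ 0.834.

δ ≈ 0.834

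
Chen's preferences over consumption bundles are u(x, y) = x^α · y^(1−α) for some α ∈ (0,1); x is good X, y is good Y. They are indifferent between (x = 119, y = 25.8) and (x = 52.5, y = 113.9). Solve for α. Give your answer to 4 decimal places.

Indifference: 119^α · 25.8^(1−α) = 52.5^α · 113.9^(1−α).
Taking logs: α·ln 119 + (1−α)·ln 25.8 = α·ln 52.5 + (1−α)·ln 113.9, i.e. α·0.8183103 = (1−α)·1.4849464.
Thus α·(2.3032567) = 1.4849464, so α = 1.4849464/2.3032567 ≈ 0.6447.

α ≈ 0.6447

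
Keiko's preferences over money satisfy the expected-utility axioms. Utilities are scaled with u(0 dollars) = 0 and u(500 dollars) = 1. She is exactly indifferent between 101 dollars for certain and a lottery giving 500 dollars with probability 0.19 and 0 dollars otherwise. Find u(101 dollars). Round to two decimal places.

u(101 dollars) equals the lottery's expected utility: 0.19·1 + 0.81·0 = 0.19.

0.19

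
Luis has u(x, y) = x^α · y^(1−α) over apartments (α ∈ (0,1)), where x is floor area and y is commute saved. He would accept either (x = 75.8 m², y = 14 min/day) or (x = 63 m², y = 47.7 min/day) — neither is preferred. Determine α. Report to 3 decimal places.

α ≈ 0.869

Set the two utilities equal: 75.8^α·14^(1−α) = 63^α·47.7^(1−α).
(75.8/63)^α = (47.7/14)^(1−α); take logs: α·ln(75.8/63) = (1−α)·ln(47.7/14), i.e. α·0.184964 = (1−α)·1.225874.
With A = 0.184964 and B = 1.225874: α·A = (1−α)·B, so α = B/(A+B) = 1.225874/1.410838 ≈ 0.869.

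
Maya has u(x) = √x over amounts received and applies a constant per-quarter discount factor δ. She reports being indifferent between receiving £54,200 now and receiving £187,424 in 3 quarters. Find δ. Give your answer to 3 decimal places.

Equating discounted utilities: u(54200) = δ^3·u(187424) ⇒ δ^3 = u(54200)/u(187424).
Since u(x) = √x, δ^3 = √(54200/187424) = 0.53776.
Hence δ = (0.53776)^(1/3) = 0.81320.

δ ≈ 0.813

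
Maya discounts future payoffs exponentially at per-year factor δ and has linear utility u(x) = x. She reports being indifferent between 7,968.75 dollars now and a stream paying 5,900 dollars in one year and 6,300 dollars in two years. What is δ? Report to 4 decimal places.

δ ≈ 0.7500

The stream is worth 5900δ + 6300δ² today, so 5900δ + 6300δ² = 7968.75.
So 6300δ² + 5900δ − 7968.75 = 0.
By the quadratic formula (taking the positive root), δ = (−5900 + √235622500.00) / 12600 ≈ 0.7500.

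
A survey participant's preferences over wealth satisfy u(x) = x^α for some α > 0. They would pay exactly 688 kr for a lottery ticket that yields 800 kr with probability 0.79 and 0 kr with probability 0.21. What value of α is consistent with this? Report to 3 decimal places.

α ≈ 1.563

EU(lottery) = 0.79·800^α + 0.21·0 = 0.79·800^α.
Indifference: 688^α = 0.79·800^α, so (688/800)^α = 0.79.
Take logs: α = ln 0.79 / ln(688/800) ≈ 1.56291.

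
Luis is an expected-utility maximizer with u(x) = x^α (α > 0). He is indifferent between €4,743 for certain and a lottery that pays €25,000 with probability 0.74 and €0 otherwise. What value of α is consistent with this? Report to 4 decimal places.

α ≈ 0.1811

The lottery's expected utility is 0.74·u(25000) + 0.26·u(0) = 0.74·25000^α (since u(0) = 0 for α > 0).
Indifference: 4743^α = 0.74·25000^α, so (4743/25000)^α = 0.74.
α = ln(0.74) / ln(4743/25000) = -0.3011051/-1.6622060 ≈ 0.1811.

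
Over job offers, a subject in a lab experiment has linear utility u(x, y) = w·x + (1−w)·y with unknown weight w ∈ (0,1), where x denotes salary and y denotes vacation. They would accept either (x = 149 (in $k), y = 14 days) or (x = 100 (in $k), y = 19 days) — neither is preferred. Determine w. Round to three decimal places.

Equating utilities: w·149 + (1−w)·14 = w·100 + (1−w)·19.
Rearranging, 49·w − 5·(1−w) = 0.
Hence w = 5/(49+5) = 5/54 = 0.093.

w = 0.093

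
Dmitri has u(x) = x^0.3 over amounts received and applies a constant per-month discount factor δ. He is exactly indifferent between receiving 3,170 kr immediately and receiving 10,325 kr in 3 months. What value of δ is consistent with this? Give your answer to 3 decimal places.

δ ≈ 0.889

Equating discounted utilities: u(3170) = δ^3·u(10325) ⇒ δ^3 = u(3170)/u(10325).
Since u(x) = x^0.3, δ^3 = (3170/10325)^0.3 = 0.30702^0.3 = 0.70170.
Hence δ = (0.70170)^(1/3) = 0.88862.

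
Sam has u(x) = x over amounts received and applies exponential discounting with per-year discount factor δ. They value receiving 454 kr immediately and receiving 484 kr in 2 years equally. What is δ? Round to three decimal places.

Equating discounted utilities: u(454) = δ^2·u(484) ⇒ δ^2 = u(454)/u(484).
With u(x) = x: δ^2 = 454/484 = 0.93802.
So δ = 0.93802^(1/2) ≈ 0.969.

δ ≈ 0.969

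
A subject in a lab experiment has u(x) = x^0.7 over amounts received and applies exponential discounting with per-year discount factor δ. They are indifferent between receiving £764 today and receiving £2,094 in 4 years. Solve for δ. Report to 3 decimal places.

δ ≈ 0.838

The payoff in 4 years is discounted by δ^4, so u(764) = δ^4·u(2094) and δ^4 = u(764)/u(2094).
Since u(x) = x^0.7, δ^4 = (764/2094)^0.7 = 0.36485^0.7 = 0.49372.
Hence δ = (0.49372)^(1/4) = 0.83824.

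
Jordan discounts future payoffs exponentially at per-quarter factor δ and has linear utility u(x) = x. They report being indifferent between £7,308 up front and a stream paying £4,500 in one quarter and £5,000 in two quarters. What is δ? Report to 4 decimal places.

Equating present values: 7308 = 4500δ + 5000δ².
That is, 5000δ² + 4500δ − 7308 = 0, a quadratic in δ.
δ = (−4500 + √(4500² + 4·5000·7308)) / (2·5000) = (−4500 + √166410000.00) / 10000 ≈ 0.8400.

δ ≈ 0.8400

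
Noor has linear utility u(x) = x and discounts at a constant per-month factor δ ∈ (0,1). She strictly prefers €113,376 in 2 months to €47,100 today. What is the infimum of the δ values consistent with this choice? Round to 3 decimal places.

Under u(x) = x this choice says 47100 < δ^2·113376.
Hence δ^2 > 47100/113376 = 0.41543, and x ↦ x^(1/2) is increasing on (0,∞).
δ > 0.41543^(1/2) = 0.645.

δ > 0.645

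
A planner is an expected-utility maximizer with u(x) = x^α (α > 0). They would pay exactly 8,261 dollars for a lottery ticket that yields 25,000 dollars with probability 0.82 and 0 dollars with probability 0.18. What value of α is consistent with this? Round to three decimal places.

α ≈ 0.179

Since u(0) = 0, the lottery's EU is 0.82·25000^α.
Indifference: 8261^α = 0.82·25000^α, so (8261/25000)^α = 0.82.
Taking logs: α·ln(8261/25000) = ln(0.82), so α = -0.198451 / -1.107330 ≈ 0.179.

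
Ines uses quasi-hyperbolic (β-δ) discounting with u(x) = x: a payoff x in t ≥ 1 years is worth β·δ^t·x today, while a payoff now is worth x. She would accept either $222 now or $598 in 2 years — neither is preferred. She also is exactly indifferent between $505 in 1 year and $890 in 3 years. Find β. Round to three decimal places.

From the later pair, β·δ^1·505 = β·δ^3·890; dividing through, δ^2 = 505/890 = 0.56742, so δ = 0.75327.
Now use the now-vs-future pair: 222 = β·δ^2·598 gives β = 222/(0.56742·598) ≈ 0.654.

β ≈ 0.654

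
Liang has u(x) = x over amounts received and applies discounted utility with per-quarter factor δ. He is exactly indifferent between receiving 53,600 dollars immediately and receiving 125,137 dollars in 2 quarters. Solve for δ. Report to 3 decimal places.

Equating discounted utilities: u(53600) = δ^2·u(125137) ⇒ δ^2 = u(53600)/u(125137).
With u(x) = x: δ^2 = 53600/125137 = 0.42833.
So δ = 0.42833^(1/2) ≈ 0.654.

δ ≈ 0.654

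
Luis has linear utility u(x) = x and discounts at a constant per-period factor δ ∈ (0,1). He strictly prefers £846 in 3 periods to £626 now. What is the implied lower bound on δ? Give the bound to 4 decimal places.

The preference means 626 < δ^3·846.
Dividing by 846: δ^3 > 0.73995. Both sides are positive, so the cube root keeps the direction.
δ > (626/846)^(1/3) ≈ 0.9045.

δ > 0.9045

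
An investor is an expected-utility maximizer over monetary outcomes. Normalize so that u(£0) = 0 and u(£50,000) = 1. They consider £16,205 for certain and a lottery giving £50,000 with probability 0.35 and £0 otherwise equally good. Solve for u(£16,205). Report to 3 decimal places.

0.350

The indifference gives u(£16,205) = 0.35·u(£50,000) + 0.65·u(£0) = 0.35·1 + 0.65·0 = 0.35.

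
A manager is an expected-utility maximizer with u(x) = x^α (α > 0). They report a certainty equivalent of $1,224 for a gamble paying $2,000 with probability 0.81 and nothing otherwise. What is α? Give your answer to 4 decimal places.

The lottery's expected utility is 0.81·u(2000) + 0.19·u(0) = 0.81·2000^α (since u(0) = 0 for α > 0).
Setting u(1224) equal to that: 1224^α = 0.81·2000^α ⇒ (1224/2000)^α = 0.81.
α = ln(0.81) / ln(1224/2000) = -0.2107210/-0.4910230 ≈ 0.4291.

α ≈ 0.4291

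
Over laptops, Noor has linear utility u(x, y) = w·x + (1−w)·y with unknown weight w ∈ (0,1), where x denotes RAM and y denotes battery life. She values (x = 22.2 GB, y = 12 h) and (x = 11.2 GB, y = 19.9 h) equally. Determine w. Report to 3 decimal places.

Equating utilities: w·22.2 + (1−w)·12 = w·11.2 + (1−w)·19.9.
Collecting terms: w·11 = (1−w)·7.9.
The marginal rate of substitution is 7.9/11, so w = 7.9/(11+7.9) = 0.418.

w = 0.418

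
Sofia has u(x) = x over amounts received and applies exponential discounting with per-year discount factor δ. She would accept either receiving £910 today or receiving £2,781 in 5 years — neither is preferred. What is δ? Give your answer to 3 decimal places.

The payoff in 5 years is discounted by δ^5, so u(910) = δ^5·u(2781) and δ^5 = u(910)/u(2781).
With u(x) = x: δ^5 = 910/2781 = 0.32722.
Hence δ = (0.32722)^(1/5) = 0.79978.

δ ≈ 0.800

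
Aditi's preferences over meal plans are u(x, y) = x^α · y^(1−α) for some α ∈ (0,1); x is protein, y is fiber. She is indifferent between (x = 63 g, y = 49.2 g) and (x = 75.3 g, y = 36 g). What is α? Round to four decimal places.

Indifference: 63^α · 49.2^(1−α) = 75.3^α · 36^(1−α).
Rearrange to (63/75.3)^α = (36/49.2)^(1−α) and take logs: α·-0.1783454 = (1−α)·-0.3123747.
So α/(1−α) = (-0.3123747)/(-0.1783454) = 1.7515153, and α = 1.7515153/2.7515153 ≈ 0.6366.

α ≈ 0.6366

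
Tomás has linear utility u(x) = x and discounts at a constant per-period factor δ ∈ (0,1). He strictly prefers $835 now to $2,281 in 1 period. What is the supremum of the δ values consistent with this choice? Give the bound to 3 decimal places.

Under u(x) = x this choice says 835 > δ·2281.
So δ < 835/2281 = 0.36607.

δ < 0.366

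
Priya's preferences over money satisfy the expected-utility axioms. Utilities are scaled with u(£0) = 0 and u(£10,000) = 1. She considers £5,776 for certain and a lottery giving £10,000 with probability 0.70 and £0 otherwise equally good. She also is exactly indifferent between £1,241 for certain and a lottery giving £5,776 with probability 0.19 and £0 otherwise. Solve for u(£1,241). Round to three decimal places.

From the first indifference, u(£5,776) = 0.70·u(£10,000) + 0.30·u(£0) = 0.70·1 + 0.30·0 = 0.70.
Chaining: u(£1,241) = 0.19·0.70 + 0.81·0.00 = 0.1330.

0.133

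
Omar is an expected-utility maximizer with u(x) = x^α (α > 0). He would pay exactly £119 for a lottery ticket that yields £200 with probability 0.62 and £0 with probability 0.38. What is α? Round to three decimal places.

α ≈ 0.921

EU(lottery) = 0.62·200^α + 0.38·0 = 0.62·200^α.
Setting u(119) equal to that: 119^α = 0.62·200^α ⇒ (119/200)^α = 0.62.
Taking logs: α·ln(119/200) = ln(0.62), so α = -0.478036 / -0.519194 ≈ 0.921.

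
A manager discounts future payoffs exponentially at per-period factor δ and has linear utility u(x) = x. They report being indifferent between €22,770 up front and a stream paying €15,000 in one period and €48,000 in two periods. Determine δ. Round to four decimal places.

δ ≈ 0.5500

Equating present values: 22770 = 15000δ + 48000δ².
Rearranged: 48000δ² + 15000δ − 22770 = 0.
The positive root is δ = [−15000 + √(15000² + 4·48000·22770)] / (2·48000) = (−15000 + 67800.000)/96000 ≈ 0.5500.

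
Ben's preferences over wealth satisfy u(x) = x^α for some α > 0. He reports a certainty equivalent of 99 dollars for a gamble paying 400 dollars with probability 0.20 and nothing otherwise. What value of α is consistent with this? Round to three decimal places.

α ≈ 1.153

The lottery's expected utility is 0.20·u(400) + 0.80·u(0) = 0.20·400^α (since u(0) = 0 for α > 0).
Equating: 99^α = 0.20·400^α, i.e. 0.2475^α = 0.20.
Take logs: α = ln 0.20 / ln(99/400) ≈ 1.15261.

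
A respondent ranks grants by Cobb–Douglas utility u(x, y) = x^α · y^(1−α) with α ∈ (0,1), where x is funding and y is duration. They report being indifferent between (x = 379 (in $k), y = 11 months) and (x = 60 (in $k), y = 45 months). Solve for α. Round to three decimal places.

α ≈ 0.433

Set the two utilities equal: 379^α·11^(1−α) = 60^α·45^(1−α).
Taking logs: α·ln 379 + (1−α)·ln 11 = α·ln 60 + (1−α)·ln 45, i.e. α·1.843192 = (1−α)·1.408767.
Thus α·(3.251959) = 1.408767, so α = 1.408767/3.251959 ≈ 0.433.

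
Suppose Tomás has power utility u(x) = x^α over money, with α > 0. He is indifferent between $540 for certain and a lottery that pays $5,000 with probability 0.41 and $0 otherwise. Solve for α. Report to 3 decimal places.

α ≈ 0.401

EU(lottery) = 0.41·5000^α + 0.59·0 = 0.41·5000^α.
Equating: 540^α = 0.41·5000^α, i.e. 0.1080^α = 0.41.
Taking logs: α·ln(540/5000) = ln(0.41), so α = -0.891598 / -2.225624 ≈ 0.401.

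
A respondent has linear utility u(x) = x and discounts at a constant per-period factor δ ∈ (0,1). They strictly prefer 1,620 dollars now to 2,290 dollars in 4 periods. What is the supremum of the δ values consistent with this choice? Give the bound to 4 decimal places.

δ < 0.9171

Comparing present values: 1620 > δ^4·2290.
So δ^4 < 1620/2290 = 0.70742; taking the 4th root of both positive sides preserves the inequality.
δ < 0.70742^(1/4) = 0.9171.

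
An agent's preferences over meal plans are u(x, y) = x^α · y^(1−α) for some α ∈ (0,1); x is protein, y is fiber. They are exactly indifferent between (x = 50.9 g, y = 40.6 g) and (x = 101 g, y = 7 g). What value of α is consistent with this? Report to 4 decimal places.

α ≈ 0.7195

Set the two utilities equal: 50.9^α·40.6^(1−α) = 101^α·7^(1−α).
Taking logs: α·ln 50.9 + (1−α)·ln 40.6 = α·ln 101 + (1−α)·ln 7, i.e. α·-0.6852576 = (1−α)·-1.7578579.
So α/(1−α) = (-1.7578579)/(-0.6852576) = 2.5652512, and α = 2.5652512/3.5652512 ≈ 0.7195.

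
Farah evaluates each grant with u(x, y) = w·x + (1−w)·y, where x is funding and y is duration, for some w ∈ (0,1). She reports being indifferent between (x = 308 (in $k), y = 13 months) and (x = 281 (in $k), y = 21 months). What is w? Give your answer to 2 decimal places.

u(308,13) = u(281,21) means w·308 + (1−w)·13 = w·281 + (1−w)·21.
w·(308−281) = (1−w)·(21−13), i.e. w·27 = (1−w)·8.
So w/(1−w) = 8/27 = 0.2963, giving w = 8/(27+8) = 0.23.

w = 0.23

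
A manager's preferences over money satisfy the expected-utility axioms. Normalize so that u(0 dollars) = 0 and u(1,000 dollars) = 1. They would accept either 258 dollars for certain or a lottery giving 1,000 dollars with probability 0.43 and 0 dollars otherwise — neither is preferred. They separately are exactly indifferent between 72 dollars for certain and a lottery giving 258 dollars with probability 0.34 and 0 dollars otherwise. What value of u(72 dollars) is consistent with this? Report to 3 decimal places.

The first gamble pins u(258 dollars): it must equal 0.43·1 + 0.57·0 = 0.43.
The second indifference gives u(72 dollars) = 0.34·u(258 dollars) + 0.66·u(0 dollars) = 0.34·0.43 + 0.66·0.00 = 0.1462.

0.146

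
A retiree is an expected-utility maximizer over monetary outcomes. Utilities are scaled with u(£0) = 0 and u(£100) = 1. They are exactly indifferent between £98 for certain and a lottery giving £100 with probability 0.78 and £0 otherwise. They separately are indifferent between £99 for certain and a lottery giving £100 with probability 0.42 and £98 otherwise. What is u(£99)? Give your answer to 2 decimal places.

From the first indifference, u(£98) = 0.78·u(£100) + 0.22·u(£0) = 0.78·1 + 0.22·0 = 0.78.
Chaining: u(£99) = 0.42·1.00 + 0.58·0.78 = 0.8724.

0.87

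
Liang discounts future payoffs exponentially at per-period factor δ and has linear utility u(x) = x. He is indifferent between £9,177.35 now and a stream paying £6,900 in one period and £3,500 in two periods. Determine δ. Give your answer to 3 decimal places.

δ ≈ 0.910

The stream is worth 6900δ + 3500δ² today, so 6900δ + 3500δ² = 9177.35.
So 3500δ² + 6900δ − 9177.35 = 0.
δ = (−6900 + √(6900² + 4·3500·9177.35)) / (2·3500) = (−6900 + √176092900.00) / 7000 ≈ 0.910.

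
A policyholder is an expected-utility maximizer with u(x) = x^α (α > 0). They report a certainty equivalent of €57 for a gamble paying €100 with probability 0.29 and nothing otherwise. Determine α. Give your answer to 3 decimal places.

Since u(0) = 0, the lottery's EU is 0.29·100^α.
Equating: 57^α = 0.29·100^α, i.e. 0.5700^α = 0.29.
Taking logs: α·ln(57/100) = ln(0.29), so α = -1.237874 / -0.562119 ≈ 2.202.

α ≈ 2.202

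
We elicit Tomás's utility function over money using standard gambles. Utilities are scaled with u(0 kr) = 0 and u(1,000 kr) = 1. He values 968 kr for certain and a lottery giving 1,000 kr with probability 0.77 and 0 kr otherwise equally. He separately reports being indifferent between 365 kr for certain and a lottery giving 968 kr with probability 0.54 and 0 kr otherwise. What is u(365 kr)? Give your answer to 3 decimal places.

First, u(968 kr) = 0.77·u(1,000 kr) + 0.23·u(0 kr) = 0.77.
Then u(365 kr) = 0.54·u(968 kr) + 0.46·u(0 kr) = 0.54·0.77 + 0.46·0.00 = 0.4158.

0.416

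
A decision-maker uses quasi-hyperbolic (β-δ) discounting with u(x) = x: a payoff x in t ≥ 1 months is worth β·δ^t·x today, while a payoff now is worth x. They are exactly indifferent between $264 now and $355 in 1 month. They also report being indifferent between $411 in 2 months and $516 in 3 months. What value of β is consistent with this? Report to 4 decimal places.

β ≈ 0.9336

From the later pair, β·δ^2·411 = β·δ^3·516; dividing through, δ = 411/516 = 0.79651.
Substituting δ into 264 = β·δ·355: β = 264/(282.762) ≈ 0.9336.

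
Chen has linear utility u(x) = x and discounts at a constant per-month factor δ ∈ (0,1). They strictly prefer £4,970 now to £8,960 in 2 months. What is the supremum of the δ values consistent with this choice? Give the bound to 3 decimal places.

The preference means 4970 > δ^2·8960.
Dividing by 8960: δ^2 < 0.55469. Both sides are positive, so the square root keeps the direction.
δ < (4970/8960)^(1/2) ≈ 0.745.

δ < 0.745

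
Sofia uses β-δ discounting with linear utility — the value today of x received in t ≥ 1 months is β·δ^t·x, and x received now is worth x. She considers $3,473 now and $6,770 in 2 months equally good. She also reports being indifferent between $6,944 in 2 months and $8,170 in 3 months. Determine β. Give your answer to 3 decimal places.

The second indifference involves only future payoffs, so β cancels: β·δ^2·6944 = β·δ^3·8170, giving δ = 6944/8170 = 0.84994.
Substituting δ into 3473 = β·δ^2·6770: β = 3473/(4890.621) ≈ 0.710.

β ≈ 0.710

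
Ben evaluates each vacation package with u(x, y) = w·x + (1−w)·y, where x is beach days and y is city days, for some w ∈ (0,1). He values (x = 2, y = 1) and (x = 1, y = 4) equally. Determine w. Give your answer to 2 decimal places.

w = 0.75

Indifference: w·2 + (1−w)·1 = w·1 + (1−w)·4.
w·(2−1) = (1−w)·(4−1), i.e. w·1 = (1−w)·3.
The marginal rate of substitution is 3/1, so w = 3/(1+3) = 0.75.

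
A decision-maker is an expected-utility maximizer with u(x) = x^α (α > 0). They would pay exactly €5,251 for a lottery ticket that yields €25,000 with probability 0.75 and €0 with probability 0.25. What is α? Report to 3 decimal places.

α ≈ 0.184

The lottery's expected utility is 0.75·u(25000) + 0.25·u(0) = 0.75·25000^α (since u(0) = 0 for α > 0).
Setting u(5251) equal to that: 5251^α = 0.75·25000^α ⇒ (5251/25000)^α = 0.75.
Take logs: α = ln 0.75 / ln(5251/25000) ≈ 0.18436.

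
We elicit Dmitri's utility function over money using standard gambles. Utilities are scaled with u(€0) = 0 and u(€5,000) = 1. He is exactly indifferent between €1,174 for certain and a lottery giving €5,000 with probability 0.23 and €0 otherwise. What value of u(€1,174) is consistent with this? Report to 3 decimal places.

0.230

u(€1,174) equals the lottery's expected utility: 0.23·1 + 0.77·0 = 0.23.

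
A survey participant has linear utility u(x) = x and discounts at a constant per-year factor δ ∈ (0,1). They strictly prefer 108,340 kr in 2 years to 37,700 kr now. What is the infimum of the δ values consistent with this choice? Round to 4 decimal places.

The preference means 37700 < δ^2·108340.
Hence δ^2 > 37700/108340 = 0.34798, and x ↦ x^(1/2) is increasing on (0,∞).
δ > 0.34798^(1/2) = 0.5899.

δ > 0.5899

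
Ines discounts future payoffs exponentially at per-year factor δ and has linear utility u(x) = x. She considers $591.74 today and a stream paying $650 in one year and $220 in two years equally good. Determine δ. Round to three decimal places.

δ ≈ 0.730

The stream is worth 650δ + 220δ² today, so 650δ + 220δ² = 591.74.
So 220δ² + 650δ − 591.74 = 0.
The positive root is δ = [−650 + √(650² + 4·220·591.74)] / (2·220) = (−650 + 971.201)/440 ≈ 0.730.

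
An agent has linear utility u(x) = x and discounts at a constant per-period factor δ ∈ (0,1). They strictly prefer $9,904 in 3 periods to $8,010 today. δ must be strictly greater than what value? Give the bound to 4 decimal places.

δ > 0.9317

Comparing present values: 8010 < δ^3·9904.
Dividing by 9904: δ^3 > 0.80876. Both sides are positive, so the cube root keeps the direction.
δ > 0.80876^(1/3) = 0.9317.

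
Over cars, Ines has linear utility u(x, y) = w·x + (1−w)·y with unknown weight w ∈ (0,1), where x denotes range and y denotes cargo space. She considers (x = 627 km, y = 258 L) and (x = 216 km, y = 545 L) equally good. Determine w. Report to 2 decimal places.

Equating utilities: w·627 + (1−w)·258 = w·216 + (1−w)·545.
w·(627−216) = (1−w)·(545−258), i.e. w·411 = (1−w)·287.
The marginal rate of substitution is 287/411, so w = 287/(411+287) = 0.41.

w = 0.41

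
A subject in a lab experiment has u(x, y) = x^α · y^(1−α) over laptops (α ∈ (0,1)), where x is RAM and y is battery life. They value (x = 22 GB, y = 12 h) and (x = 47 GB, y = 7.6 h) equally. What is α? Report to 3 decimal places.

Indifference: 22^α · 12^(1−α) = 47^α · 7.6^(1−α).
(22/47)^α = (7.6/12)^(1−α); take logs: α·ln(22/47) = (1−α)·ln(7.6/12), i.e. α·-0.759105 = (1−α)·-0.456758.
So α/(1−α) = (-0.456758)/(-0.759105) = 0.601706, and α = 0.601706/1.601706 ≈ 0.376.

α ≈ 0.376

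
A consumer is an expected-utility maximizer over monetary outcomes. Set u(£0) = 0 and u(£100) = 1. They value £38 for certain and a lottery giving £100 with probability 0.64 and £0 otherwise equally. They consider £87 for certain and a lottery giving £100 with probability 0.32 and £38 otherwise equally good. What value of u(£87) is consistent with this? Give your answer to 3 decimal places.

0.755

From the first indifference, u(£38) = 0.64·u(£100) + 0.36·u(£0) = 0.64·1 + 0.36·0 = 0.64.
The second indifference gives u(£87) = 0.32·u(£100) + 0.68·u(£38) = 0.32·1.00 + 0.68·0.64 = 0.7552.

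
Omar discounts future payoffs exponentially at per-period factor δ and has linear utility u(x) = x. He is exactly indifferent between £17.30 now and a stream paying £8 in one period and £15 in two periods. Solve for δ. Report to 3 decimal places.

δ ≈ 0.840

Present value of the stream is 8·δ + 15·δ². Indifference gives 8δ + 15δ² = 17.30.
Rearranged: 15δ² + 8δ − 17.30 = 0.
By the quadratic formula (taking the positive root), δ = (−8 + √1102.00) / 30 ≈ 0.840.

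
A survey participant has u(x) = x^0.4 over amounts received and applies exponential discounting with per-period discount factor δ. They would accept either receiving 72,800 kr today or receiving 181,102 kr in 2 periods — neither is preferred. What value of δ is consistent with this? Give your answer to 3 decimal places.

Indifference means u(72800) = δ^2 · u(181102), so δ^2 = u(72800)/u(181102).
Since u(x) = x^0.4, δ^2 = (72800/181102)^0.4 = 0.40198^0.4 = 0.69452.
So δ = 0.69452^(1/2) ≈ 0.833.

δ ≈ 0.833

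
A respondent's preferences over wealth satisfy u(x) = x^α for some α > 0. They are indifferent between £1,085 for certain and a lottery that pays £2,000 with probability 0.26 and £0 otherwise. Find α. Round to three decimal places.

α ≈ 2.203

EU(lottery) = 0.26·2000^α + 0.74·0 = 0.26·2000^α.
Indifference: 1085^α = 0.26·2000^α, so (1085/2000)^α = 0.26.
α = ln(0.26) / ln(1085/2000) = -1.347074/-0.611567 ≈ 2.203.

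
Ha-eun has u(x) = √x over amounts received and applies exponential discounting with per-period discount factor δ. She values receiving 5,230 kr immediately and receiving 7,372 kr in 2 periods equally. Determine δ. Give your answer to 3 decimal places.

Indifference means u(5230) = δ^2 · u(7372), so δ^2 = u(5230)/u(7372).
Since u(x) = √x, δ^2 = √(5230/7372) = 0.84228.
So δ = 0.84228^(1/2) ≈ 0.918.

δ ≈ 0.918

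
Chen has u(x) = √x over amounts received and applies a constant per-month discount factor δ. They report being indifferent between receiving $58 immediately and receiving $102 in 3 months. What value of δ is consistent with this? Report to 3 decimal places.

δ ≈ 0.910

The payoff in 3 months is discounted by δ^3, so u(58) = δ^3·u(102) and δ^3 = u(58)/u(102).
With u(x) = √x: δ^3 = √58/√102 = √(58/102) = 0.75407.
So δ = 0.75407^(1/3) ≈ 0.910.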